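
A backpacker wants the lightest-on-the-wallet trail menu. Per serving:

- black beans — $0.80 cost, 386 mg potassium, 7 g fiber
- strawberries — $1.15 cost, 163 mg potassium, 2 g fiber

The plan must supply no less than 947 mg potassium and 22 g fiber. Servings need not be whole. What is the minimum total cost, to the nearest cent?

Check every corner: each single food scaled to meet both minima, and each pair solved so both constraints bind.
black beans only: max(947/386, 22/7) = 3.143 servings → $2.51.
strawberries only: max(947/163, 22/2) = 11 servings → $12.65.
black beans + strawberries with both targets exact would need a negative amount; discard.
Cheapest feasible corner: $2.51.

$2.51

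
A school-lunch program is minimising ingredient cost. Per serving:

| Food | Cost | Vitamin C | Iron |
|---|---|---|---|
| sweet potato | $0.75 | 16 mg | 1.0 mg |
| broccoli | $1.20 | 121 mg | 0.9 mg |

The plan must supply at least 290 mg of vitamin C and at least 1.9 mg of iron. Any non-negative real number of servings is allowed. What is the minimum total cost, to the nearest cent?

$2.88

Check every corner: each single food scaled to meet both minima, and each pair solved so both constraints bind.
sweet potato only: max(290/16, 1.9/1.0) = 18.12 servings → $13.59.
broccoli only: max(290/121, 1.9/0.9) = 2.397 servings → $2.88.
sweet potato + broccoli with both targets exact would need a negative amount; discard.
The minimum over all feasible corners is $2.88.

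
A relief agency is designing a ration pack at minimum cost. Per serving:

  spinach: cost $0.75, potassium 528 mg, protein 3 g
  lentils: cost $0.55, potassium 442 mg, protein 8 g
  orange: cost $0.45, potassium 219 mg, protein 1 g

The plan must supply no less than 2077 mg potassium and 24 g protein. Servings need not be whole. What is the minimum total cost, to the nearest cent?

$2.58

This is a tiny linear program; its minimum lies at a vertex of the feasible set. List the vertices and price them.
spinach only: max(2077/528, 24/3) = 8 servings → $6.00.
lentils only: max(2077/442, 24/8) = 4.699 servings → $2.58.
orange only: max(2077/219, 24/1) = 24 servings → $10.80.
spinach + lentils with both tight: 2.073 servings and 2.223 servings → $2.78.
spinach + orange with both targets exact would need a negative amount; discard.
lentils + orange with both tight: 2.427 servings and 4.586 servings → $3.40.
So the least-cost plan costs $2.58.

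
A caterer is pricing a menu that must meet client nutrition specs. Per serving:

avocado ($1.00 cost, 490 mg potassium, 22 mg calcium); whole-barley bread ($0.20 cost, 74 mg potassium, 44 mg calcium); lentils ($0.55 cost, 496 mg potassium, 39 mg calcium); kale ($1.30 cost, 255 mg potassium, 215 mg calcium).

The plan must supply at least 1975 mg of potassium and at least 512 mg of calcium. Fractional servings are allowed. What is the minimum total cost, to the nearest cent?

avocado only: max(1975/490, 512/22) = 23.27 servings → $23.27.
whole-barley bread only: max(1975/74, 512/44) = 26.69 servings → $5.34.
lentils only: max(1975/496, 512/39) = 13.13 servings → $7.22.
kale only: max(1975/255, 512/215) = 7.745 servings → $10.07.
avocado + whole-barley bread with both tight: 2.459 servings and 10.41 servings → $4.54.
avocado + lentils with both targets exact would need a negative amount; discard.
avocado + kale with both tight: 2.948 servings and 2.08 servings → $5.65.
whole-barley bread + lentils with both tight: 9.342 servings and 2.588 servings → $3.29.
whole-barley bread + kale: the both-tight solution has a negative serving — not a feasible corner.
lentils + kale with both tight: 3.041 servings and 1.83 servings → $4.05.
Cheapest feasible corner: $3.29.

$3.29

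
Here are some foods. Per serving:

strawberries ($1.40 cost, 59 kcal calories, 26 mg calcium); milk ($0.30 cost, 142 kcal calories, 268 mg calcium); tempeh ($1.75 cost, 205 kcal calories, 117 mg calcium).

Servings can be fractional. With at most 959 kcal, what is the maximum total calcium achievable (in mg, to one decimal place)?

1809.9 mg

Calcium per kcal: milk 1.887, tempeh 0.5707, strawberries 0.4407.
With no serving limits, spend the whole calories allowance on milk: 959 kcal / 142 kcal × 268 mg = 1809.9 mg.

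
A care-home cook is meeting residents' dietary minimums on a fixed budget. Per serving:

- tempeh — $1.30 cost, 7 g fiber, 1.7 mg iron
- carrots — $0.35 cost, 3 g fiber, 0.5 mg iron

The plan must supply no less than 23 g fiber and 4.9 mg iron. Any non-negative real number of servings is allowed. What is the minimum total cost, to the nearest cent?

For a min-cost LP with two ≥-constraints, a basic feasible solution has at most two positive variables.
tempeh only: max(23/7, 4.9/1.7) = 3.286 servings → $4.27.
carrots only: max(23/3, 4.9/0.5) = 9.8 servings → $3.43.
tempeh + carrots with both tight: 2 servings and 3 servings → $3.65.
The minimum over all feasible corners is $3.43.

$3.43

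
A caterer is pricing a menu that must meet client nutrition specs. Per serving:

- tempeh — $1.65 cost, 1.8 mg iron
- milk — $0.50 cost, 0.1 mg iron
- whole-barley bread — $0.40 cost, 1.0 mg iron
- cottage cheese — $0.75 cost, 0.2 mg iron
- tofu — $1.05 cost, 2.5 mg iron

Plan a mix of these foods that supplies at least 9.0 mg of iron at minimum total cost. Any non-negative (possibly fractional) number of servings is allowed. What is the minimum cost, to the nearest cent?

$3.60

Cost per mg of iron: whole-barley bread $0.4000, tofu $0.4200, tempeh $0.9167, cottage cheese $3.7500, milk $5.0000.
With no serving limits, use only whole-barley bread: 9.0 mg / 1.0 mg = 9 servings × $0.40 = $3.60.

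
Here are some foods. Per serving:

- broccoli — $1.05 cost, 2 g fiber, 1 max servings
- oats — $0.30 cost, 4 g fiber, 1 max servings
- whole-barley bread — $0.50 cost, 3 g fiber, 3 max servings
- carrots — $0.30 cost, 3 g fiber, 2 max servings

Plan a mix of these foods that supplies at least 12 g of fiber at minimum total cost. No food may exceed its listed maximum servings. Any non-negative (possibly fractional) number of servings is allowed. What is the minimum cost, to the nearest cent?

$1.23

Cost per g of fiber: oats $0.0750, carrots $0.1000, whole-barley bread $0.1667, broccoli $0.5250.
Take 1 serving of oats: +4.0 g fiber for $0.30 (total $0.30, still need 8.0 g).
Take 2 servings of carrots: +6.0 g fiber for $0.60 (total $0.90, still need 2.0 g).
Take 0.6667 servings of whole-barley bread: +2.0 g fiber for $0.33 (total $1.23, still need 0.0 g).
Filling from the cheapest source first is optimal under one linear minimum: $1.23.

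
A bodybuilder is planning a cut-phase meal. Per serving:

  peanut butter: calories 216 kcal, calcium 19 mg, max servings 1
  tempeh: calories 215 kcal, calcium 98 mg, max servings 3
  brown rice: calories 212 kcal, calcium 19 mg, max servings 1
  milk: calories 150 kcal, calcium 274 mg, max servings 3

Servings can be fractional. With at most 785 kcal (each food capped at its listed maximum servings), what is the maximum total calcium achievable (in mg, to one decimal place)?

Calcium per kcal: milk 1.827, tempeh 0.4558, brown rice 0.08962, peanut butter 0.08796.
Take 3 servings of milk: uses 450 kcal, +822.0 mg calcium (running total 822.0 mg).
Take 1.558 servings of tempeh: uses 335 kcal, +152.7 mg calcium (running total 974.7 mg).
Greedy by best ratio exhausts the calories allowance optimally: 974.7 mg.

974.7 mg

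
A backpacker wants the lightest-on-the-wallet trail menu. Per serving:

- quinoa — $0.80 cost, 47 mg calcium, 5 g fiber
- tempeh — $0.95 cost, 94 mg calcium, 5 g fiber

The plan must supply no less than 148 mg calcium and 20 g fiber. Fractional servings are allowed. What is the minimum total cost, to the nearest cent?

$3.20

Compare the cost at each extreme point of the feasible region.
quinoa only: max(148/47, 20/5) = 4 servings → $3.20.
tempeh only: max(148/94, 20/5) = 4 servings → $3.80.
quinoa + tempeh: intersection lies outside the first quadrant.
The minimum over all feasible corners is $3.20.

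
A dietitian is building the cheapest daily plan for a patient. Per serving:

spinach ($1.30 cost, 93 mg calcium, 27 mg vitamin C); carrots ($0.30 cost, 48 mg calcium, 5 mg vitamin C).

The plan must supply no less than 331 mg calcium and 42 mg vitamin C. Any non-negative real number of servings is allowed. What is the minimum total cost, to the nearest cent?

$2.38

For a min-cost LP with two ≥-constraints, a basic feasible solution has at most two positive variables.
spinach only: max(331/93, 42/27) = 3.559 servings → $4.63.
carrots only: max(331/48, 42/5) = 8.4 servings → $2.52.
spinach + carrots with both tight: 0.4344 servings and 6.054 servings → $2.38.
So the least-cost plan costs $2.38.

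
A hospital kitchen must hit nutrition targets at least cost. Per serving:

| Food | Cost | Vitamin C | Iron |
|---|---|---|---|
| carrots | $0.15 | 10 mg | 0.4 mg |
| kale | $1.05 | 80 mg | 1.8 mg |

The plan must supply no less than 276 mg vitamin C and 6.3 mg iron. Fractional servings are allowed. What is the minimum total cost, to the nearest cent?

$3.63

This is a tiny linear program; its minimum lies at a vertex of the feasible set. List the vertices and price them.
carrots only: max(276/10, 6.3/0.4) = 27.6 servings → $4.14.
kale only: max(276/80, 6.3/1.8) = 3.5 servings → $3.67.
carrots + kale with both tight: 0.5143 servings and 3.386 servings → $3.63.
The minimum over all feasible corners is $3.63.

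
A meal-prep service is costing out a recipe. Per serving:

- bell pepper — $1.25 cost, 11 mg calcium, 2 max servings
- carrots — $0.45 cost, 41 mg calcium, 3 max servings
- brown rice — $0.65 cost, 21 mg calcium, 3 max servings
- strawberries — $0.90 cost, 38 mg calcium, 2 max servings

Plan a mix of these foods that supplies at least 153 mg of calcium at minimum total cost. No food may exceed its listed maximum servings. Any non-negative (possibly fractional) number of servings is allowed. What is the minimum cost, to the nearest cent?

$2.06

Cost per mg of calcium: carrots $0.0110, strawberries $0.0237, brown rice $0.0310, bell pepper $0.1136.
Take 3 servings of carrots: +123.0 mg calcium for $1.35 (total $1.35, still need 30.0 mg).
Take 0.7895 servings of strawberries: +30.0 mg calcium for $0.71 (total $2.06, still need 0.0 mg).
Filling from the cheapest source first is optimal under one linear minimum: $2.06.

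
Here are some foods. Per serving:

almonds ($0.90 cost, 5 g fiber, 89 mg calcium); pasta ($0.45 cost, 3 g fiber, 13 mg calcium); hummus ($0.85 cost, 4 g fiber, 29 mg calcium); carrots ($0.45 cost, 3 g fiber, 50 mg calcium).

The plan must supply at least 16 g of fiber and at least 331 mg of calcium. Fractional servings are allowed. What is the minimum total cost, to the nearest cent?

Compare the cost at each extreme point of the feasible region.
almonds only: max(16/5, 331/89) = 3.719 servings → $3.35.
pasta only: max(16/3, 331/13) = 25.46 servings → $11.46.
hummus only: max(16/4, 331/29) = 11.41 servings → $9.70.
carrots only: max(16/3, 331/50) = 6.62 servings → $2.98.
almonds + pasta: the both-tight solution has a negative serving — not a feasible corner.
almonds + hummus: the both-tight solution has a negative serving — not a feasible corner.
almonds + carrots with both targets exact would need a negative amount; discard.
pasta + hummus with both targets exact would need a negative amount; discard.
pasta + carrots with both targets exact would need a negative amount; discard.
hummus + carrots with both targets exact would need a negative amount; discard.
Cheapest feasible corner: $2.98.

$2.98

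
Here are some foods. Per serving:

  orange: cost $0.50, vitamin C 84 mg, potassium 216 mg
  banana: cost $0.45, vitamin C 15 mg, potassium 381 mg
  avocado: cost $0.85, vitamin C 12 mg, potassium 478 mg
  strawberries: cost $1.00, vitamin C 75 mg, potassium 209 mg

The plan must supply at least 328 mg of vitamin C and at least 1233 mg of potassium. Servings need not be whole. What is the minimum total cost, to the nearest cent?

For a min-cost LP with two ≥-constraints, a basic feasible solution has at most two positive variables.
orange only: max(328/84, 1233/216) = 5.708 servings → $2.85.
banana only: max(328/15, 1233/381) = 21.87 servings → $9.84.
avocado only: max(328/12, 1233/478) = 27.33 servings → $23.23.
strawberries only: max(328/75, 1233/209) = 5.9 servings → $5.90.
orange + banana with both tight: 3.702 servings and 1.138 servings → $2.36.
orange + avocado with both tight: 3.78 servings and 0.8712 servings → $2.63.
orange + strawberries: intersection lies outside the first quadrant.
banana + avocado with both targets exact would need a negative amount; discard.
banana + strawberries with both tight: 0.9404 servings and 4.185 servings → $4.61.
avocado + strawberries with both tight: 0.7175 servings and 4.259 servings → $4.87.
The minimum over all feasible corners is $2.36.

$2.36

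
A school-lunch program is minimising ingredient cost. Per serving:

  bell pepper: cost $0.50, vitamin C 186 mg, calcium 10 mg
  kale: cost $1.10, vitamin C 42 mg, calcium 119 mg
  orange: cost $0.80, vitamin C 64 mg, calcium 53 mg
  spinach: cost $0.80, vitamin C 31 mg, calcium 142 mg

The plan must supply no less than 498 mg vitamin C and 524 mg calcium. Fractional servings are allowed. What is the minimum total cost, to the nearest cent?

$3.88

This is a tiny linear program; its minimum lies at a vertex of the feasible set. List the vertices and price them.
bell pepper only: max(498/186, 524/10) = 52.4 servings → $26.20.
kale only: max(498/42, 524/119) = 11.86 servings → $13.04.
orange only: max(498/64, 524/53) = 9.887 servings → $7.91.
spinach only: max(498/31, 524/142) = 16.06 servings → $12.85.
bell pepper + kale with both tight: 1.716 servings and 4.259 servings → $5.54.
bell pepper + orange: intersection lies outside the first quadrant.
bell pepper + spinach with both tight: 2.087 servings and 3.543 servings → $3.88.
kale + orange with both tight: 1.325 servings and 6.912 servings → $6.99.
kale + spinach: intersection lies outside the first quadrant.
orange + spinach with both tight: 7.317 servings and 0.9593 servings → $6.62.
So the least-cost plan costs $3.88.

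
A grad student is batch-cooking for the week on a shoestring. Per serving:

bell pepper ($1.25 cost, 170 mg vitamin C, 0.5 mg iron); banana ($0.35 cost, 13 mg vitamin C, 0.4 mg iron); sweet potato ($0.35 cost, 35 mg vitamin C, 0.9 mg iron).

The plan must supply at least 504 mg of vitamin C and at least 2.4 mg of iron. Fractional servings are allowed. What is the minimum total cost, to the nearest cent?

At the optimum either one food covers both requirements or two foods hit both targets exactly; no other combination can be cheaper.
bell pepper only: max(504/170, 2.4/0.5) = 4.8 servings → $6.00.
banana only: max(504/13, 2.4/0.4) = 38.77 servings → $13.57.
sweet potato only: max(504/35, 2.4/0.9) = 14.4 servings → $5.04.
bell pepper + banana with both tight: 2.771 servings and 2.537 servings → $4.35.
bell pepper + sweet potato with both tight: 2.728 servings and 1.151 servings → $3.81.
banana + sweet potato: intersection lies outside the first quadrant.
So the least-cost plan costs $3.81.

$3.81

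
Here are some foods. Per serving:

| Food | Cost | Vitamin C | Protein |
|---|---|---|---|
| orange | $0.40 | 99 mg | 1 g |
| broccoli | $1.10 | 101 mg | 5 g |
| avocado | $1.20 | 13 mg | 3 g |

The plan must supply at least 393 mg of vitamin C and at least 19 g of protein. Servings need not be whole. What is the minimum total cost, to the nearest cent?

An LP optimum is at a vertex; with two nutrient constraints at most two foods are used. Check each candidate.
orange only: max(393/99, 19/1) = 19 servings → $7.60.
broccoli only: max(393/101, 19/5) = 3.891 servings → $4.28.
avocado only: max(393/13, 19/3) = 30.23 servings → $36.28.
orange + broccoli with both tight: 0.1168 servings and 3.777 servings → $4.20.
orange + avocado with both tight: 3.282 servings and 5.239 servings → $7.60.
broccoli + avocado: intersection lies outside the first quadrant.
So the least-cost plan costs $4.20.

$4.20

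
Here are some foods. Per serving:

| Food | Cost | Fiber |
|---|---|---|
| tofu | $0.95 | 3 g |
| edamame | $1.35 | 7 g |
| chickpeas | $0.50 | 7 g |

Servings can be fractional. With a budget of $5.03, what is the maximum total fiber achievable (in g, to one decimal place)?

Fiber per dollar: chickpeas 14, edamame 5.185, tofu 3.158.
With no serving limits, spend the whole cost allowance on chickpeas: $5.03 / $0.50 × 7 g = 70.4 g.

70.4 g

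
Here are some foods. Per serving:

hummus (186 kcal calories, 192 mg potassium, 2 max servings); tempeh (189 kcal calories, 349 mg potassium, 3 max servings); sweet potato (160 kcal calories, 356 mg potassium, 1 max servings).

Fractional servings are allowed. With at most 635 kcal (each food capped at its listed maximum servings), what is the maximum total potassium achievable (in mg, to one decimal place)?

Potassium per kcal: sweet potato 2.225, tempeh 1.847, hummus 1.032.
Take 1 serving of sweet potato: uses 160 kcal, +356.0 mg potassium (running total 356.0 mg).
Take 2.513 servings of tempeh: uses 475 kcal, +877.1 mg potassium (running total 1233.1 mg).
Filling greedily by potassium-per-kcal is optimal for one linear limit, giving 1233.1 mg.

1233.1 mg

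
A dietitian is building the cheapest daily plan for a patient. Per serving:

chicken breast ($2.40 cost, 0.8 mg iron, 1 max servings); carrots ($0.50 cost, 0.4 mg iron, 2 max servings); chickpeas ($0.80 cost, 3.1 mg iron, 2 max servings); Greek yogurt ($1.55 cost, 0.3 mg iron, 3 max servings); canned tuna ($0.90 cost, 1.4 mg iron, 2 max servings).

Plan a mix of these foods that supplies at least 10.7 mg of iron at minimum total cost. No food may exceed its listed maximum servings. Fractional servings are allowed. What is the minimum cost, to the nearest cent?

$7.32

Cost per mg of iron: chickpeas $0.2581, canned tuna $0.6429, carrots $1.2500, chicken breast $3.0000, Greek yogurt $5.1667.
Take 2 servings of chickpeas: +6.2 mg iron for $1.60 (total $1.60, still need 4.5 mg).
Take 2 servings of canned tuna: +2.8 mg iron for $1.80 (total $3.40, still need 1.7 mg).
Take 2 servings of carrots: +0.8 mg iron for $1.00 (total $4.40, still need 0.9 mg).
Take 1 serving of chicken breast: +0.8 mg iron for $2.40 (total $6.80, still need 0.1 mg).
Take 0.3333 servings of Greek yogurt: +0.1 mg iron for $0.52 (total $7.32, still need 0.0 mg).
Filling from the cheapest source first is optimal under one linear minimum: $7.32.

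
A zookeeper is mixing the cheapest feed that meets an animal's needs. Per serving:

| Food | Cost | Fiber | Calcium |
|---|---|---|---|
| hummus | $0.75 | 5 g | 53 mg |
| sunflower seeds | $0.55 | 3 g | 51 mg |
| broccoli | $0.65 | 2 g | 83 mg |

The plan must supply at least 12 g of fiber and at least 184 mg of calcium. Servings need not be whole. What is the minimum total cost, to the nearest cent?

The cheapest plan sits at a corner of the feasible region — with two constraints it uses at most two foods.
hummus only: max(12/5, 184/53) = 3.472 servings → $2.60.
sunflower seeds only: max(12/3, 184/51) = 4 servings → $2.20.
broccoli only: max(12/2, 184/83) = 6 servings → $3.90.
hummus + sunflower seeds with both tight: 0.625 servings and 2.958 servings → $2.10.
hummus + broccoli with both tight: 2.032 servings and 0.9191 servings → $2.12.
sunflower seeds + broccoli: intersection lies outside the first quadrant.
The minimum over all feasible corners is $2.10.

$2.10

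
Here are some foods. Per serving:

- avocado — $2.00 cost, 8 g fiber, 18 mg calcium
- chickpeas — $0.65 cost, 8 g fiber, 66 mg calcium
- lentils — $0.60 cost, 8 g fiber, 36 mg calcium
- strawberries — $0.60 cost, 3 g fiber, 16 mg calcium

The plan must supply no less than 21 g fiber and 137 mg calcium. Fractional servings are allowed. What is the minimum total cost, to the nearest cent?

The cheapest plan sits at a corner of the feasible region — with two constraints it uses at most two foods.
avocado only: max(21/8, 137/18) = 7.611 servings → $15.22.
chickpeas only: max(21/8, 137/66) = 2.625 servings → $1.71.
lentils only: max(21/8, 137/36) = 3.806 servings → $2.28.
strawberries only: max(21/3, 137/16) = 8.562 servings → $5.14.
avocado + chickpeas with both tight: 0.7552 servings and 1.87 servings → $2.73.
avocado + lentils: the both-tight solution has a negative serving — not a feasible corner.
avocado + strawberries with both targets exact would need a negative amount; discard.
chickpeas + lentils with both tight: 1.417 servings and 1.208 servings → $1.65.
chickpeas + strawberries with both tight: 1.071 servings and 4.143 servings → $3.18.
lentils + strawberries: the both-tight solution has a negative serving — not a feasible corner.
So the least-cost plan costs $1.65.

$1.65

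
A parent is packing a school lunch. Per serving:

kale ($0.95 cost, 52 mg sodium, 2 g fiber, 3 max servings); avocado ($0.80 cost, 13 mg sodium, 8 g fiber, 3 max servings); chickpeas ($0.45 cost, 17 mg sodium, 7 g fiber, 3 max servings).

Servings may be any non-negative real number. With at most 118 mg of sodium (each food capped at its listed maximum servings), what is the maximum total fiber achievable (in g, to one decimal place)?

46.1 g

Fiber per mg sodium: avocado 0.6154, chickpeas 0.4118, kale 0.03846.
Take 3 servings of avocado: uses 39 mg sodium, +24.0 g fiber (running total 24.0 g).
Take 3 servings of chickpeas: uses 51 mg sodium, +21.0 g fiber (running total 45.0 g).
Take 0.5385 servings of kale: uses 28 mg sodium, +1.1 g fiber (running total 46.1 g).
Filling greedily by fiber-per-mg sodium is optimal for one linear limit, giving 46.1 g.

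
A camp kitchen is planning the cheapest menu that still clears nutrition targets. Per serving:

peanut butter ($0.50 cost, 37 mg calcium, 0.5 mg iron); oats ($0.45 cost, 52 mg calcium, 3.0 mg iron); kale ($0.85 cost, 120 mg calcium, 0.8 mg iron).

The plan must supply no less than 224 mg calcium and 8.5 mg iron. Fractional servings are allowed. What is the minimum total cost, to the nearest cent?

An LP optimum is at a vertex; with two nutrient constraints at most two foods are used. Check each candidate.
peanut butter only: max(224/37, 8.5/0.5) = 17 servings → $8.50.
oats only: max(224/52, 8.5/3.0) = 4.308 servings → $1.94.
kale only: max(224/120, 8.5/0.8) = 10.62 servings → $9.03.
peanut butter + oats with both tight: 2.706 servings and 2.382 servings → $2.42.
peanut butter + kale with both targets exact would need a negative amount; discard.
oats + kale with both tight: 2.641 servings and 0.7224 servings → $1.80.
Cheapest feasible corner: $1.80.

$1.80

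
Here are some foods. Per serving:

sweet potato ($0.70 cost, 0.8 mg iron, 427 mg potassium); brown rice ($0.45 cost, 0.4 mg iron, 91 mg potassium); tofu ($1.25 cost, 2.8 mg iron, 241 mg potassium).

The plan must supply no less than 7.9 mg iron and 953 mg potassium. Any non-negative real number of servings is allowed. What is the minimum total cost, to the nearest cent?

At the optimum either one food covers both requirements or two foods hit both targets exactly; no other combination can be cheaper.
sweet potato only: max(7.9/0.8, 953/427) = 9.875 servings → $6.91.
brown rice only: max(7.9/0.4, 953/91) = 19.75 servings → $8.89.
tofu only: max(7.9/2.8, 953/241) = 3.954 servings → $4.94.
sweet potato + brown rice: intersection lies outside the first quadrant.
sweet potato + tofu with both tight: 0.7624 servings and 2.604 servings → $3.79.
brown rice + tofu with both tight: 4.826 servings and 2.132 servings → $4.84.
So the least-cost plan costs $3.79.

$3.79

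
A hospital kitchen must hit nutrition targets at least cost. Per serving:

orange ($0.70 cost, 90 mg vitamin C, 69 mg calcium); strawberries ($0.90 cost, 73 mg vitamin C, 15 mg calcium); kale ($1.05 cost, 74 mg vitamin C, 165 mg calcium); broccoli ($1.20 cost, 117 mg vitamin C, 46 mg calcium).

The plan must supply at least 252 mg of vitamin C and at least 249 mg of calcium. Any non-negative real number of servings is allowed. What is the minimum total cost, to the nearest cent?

$2.20

A basic optimal solution has at most two foods positive. Try each food alone and each pair with both targets met exactly.
orange only: max(252/90, 249/69) = 3.609 servings → $2.53.
strawberries only: max(252/73, 249/15) = 16.6 servings → $14.94.
kale only: max(252/74, 249/165) = 3.405 servings → $3.58.
broccoli only: max(252/117, 249/46) = 5.413 servings → $6.50.
orange + strawberries: the both-tight solution has a negative serving — not a feasible corner.
orange + kale with both tight: 2.376 servings and 0.5154 servings → $2.20.
orange + broccoli: intersection lies outside the first quadrant.
strawberries + kale with both tight: 2.117 servings and 1.317 servings → $3.29.
strawberries + broccoli: intersection lies outside the first quadrant.
kale + broccoli with both tight: 1.103 servings and 1.456 servings → $2.91.
The minimum over all feasible corners is $2.20.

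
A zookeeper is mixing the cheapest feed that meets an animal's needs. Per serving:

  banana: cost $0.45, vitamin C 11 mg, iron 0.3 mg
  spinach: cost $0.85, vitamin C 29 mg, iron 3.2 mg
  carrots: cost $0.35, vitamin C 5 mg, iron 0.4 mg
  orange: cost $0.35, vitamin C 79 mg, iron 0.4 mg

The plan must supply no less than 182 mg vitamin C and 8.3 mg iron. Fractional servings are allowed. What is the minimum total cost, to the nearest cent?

$2.55

Minimising a linear cost over {vitamin C ≥ 182, iron ≥ 8.3, servings ≥ 0} — the optimum is at a vertex, using one or two foods.
banana only: max(182/11, 8.3/0.3) = 27.67 servings → $12.45.
spinach only: max(182/29, 8.3/3.2) = 6.276 servings → $5.33.
carrots only: max(182/5, 8.3/0.4) = 36.4 servings → $12.74.
orange only: max(182/79, 8.3/0.4) = 20.75 servings → $7.26.
banana + spinach with both tight: 12.89 servings and 1.385 servings → $6.98.
banana + carrots with both tight: 10.79 servings and 12.66 servings → $9.29.
banana + orange: intersection lies outside the first quadrant.
spinach + carrots: the both-tight solution has a negative serving — not a feasible corner.
spinach + orange with both tight: 2.417 servings and 1.417 servings → $2.55.
carrots + orange with both tight: 19.69 servings and 1.057 servings → $7.26.
So the least-cost plan costs $2.55.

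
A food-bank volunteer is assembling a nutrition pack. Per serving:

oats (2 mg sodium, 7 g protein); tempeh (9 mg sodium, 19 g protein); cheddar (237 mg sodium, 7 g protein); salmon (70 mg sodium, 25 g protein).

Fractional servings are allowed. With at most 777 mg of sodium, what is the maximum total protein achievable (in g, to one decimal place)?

2719.5 g

Protein per mg sodium: oats 3.5, tempeh 2.111, salmon 0.3571, cheddar 0.02954.
With no serving limits, spend the whole sodium allowance on oats: 777 mg / 2 mg × 7 g = 2719.5 g.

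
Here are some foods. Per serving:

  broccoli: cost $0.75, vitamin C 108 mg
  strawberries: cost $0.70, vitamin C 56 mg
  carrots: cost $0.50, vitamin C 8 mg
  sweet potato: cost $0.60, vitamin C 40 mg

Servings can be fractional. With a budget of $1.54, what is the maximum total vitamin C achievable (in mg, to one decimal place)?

221.8 mg

Vitamin C per dollar: broccoli 144, strawberries 80, sweet potato 66.67, carrots 16.
With no serving limits, spend the whole cost allowance on broccoli: $1.54 / $0.75 × 108 mg = 221.8 mg.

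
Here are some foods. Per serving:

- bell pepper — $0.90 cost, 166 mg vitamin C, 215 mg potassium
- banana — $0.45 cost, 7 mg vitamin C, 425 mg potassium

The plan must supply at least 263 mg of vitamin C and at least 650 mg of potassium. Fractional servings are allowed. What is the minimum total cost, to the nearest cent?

Compare the cost at each extreme point of the feasible region.
bell pepper only: max(263/166, 650/215) = 3.023 servings → $2.72.
banana only: max(263/7, 650/425) = 37.57 servings → $16.91.
bell pepper + banana with both tight: 1.553 servings and 0.7438 servings → $1.73.
So the least-cost plan costs $1.73.

$1.73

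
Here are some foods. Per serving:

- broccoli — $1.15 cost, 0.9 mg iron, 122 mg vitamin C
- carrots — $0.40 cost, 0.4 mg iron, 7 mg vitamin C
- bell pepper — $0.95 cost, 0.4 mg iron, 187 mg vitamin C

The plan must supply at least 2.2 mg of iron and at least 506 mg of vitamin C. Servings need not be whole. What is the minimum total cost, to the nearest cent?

Check every corner: each single food scaled to meet both minima, and each pair solved so both constraints bind.
broccoli only: max(2.2/0.9, 506/122) = 4.148 servings → $4.77.
carrots only: max(2.2/0.4, 506/7) = 72.29 servings → $28.91.
bell pepper only: max(2.2/0.4, 506/187) = 5.5 servings → $5.22.
broccoli + carrots: the both-tight solution has a negative serving — not a feasible corner.
broccoli + bell pepper with both tight: 1.749 servings and 1.565 servings → $3.50.
carrots + bell pepper with both tight: 2.903 servings and 2.597 servings → $3.63.
The minimum over all feasible corners is $3.50.

$3.50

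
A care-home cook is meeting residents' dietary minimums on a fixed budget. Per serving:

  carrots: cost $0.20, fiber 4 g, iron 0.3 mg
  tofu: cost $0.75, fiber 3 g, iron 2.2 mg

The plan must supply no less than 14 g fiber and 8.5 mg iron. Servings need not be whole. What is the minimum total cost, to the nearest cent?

This is a tiny linear program; its minimum lies at a vertex of the feasible set. List the vertices and price them.
carrots only: max(14/4, 8.5/0.3) = 28.33 servings → $5.67.
tofu only: max(14/3, 8.5/2.2) = 4.667 servings → $3.50.
carrots + tofu with both tight: 0.6709 servings and 3.772 servings → $2.96.
Cheapest feasible corner: $2.96.

$2.96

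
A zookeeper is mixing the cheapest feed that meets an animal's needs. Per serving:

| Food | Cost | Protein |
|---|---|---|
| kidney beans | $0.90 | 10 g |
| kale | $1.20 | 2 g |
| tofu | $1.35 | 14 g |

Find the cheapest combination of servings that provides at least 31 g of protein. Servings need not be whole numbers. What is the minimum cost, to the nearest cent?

Cost per g of protein: kidney beans $0.0900, tofu $0.0964, kale $0.6000.
With no serving limits, use only kidney beans: 31 g / 10 g = 3.1 servings × $0.90 = $2.79.

$2.79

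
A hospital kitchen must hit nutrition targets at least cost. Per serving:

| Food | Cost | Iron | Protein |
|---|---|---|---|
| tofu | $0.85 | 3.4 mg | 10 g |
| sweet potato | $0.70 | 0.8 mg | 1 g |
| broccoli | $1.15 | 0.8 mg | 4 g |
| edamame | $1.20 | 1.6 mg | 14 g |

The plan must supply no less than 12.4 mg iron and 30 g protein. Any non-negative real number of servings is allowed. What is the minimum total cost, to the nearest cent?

$3.10

This is a tiny linear program; its minimum lies at a vertex of the feasible set. List the vertices and price them.
tofu only: max(12.4/3.4, 30/10) = 3.647 servings → $3.10.
sweet potato only: max(12.4/0.8, 30/1) = 30 servings → $21.00.
broccoli only: max(12.4/0.8, 30/4) = 15.5 servings → $17.82.
edamame only: max(12.4/1.6, 30/14) = 7.75 servings → $9.30.
tofu + sweet potato with both tight: 2.522 servings and 4.783 servings → $5.49.
tofu + broccoli: the both-tight solution has a negative serving — not a feasible corner.
tofu + edamame: intersection lies outside the first quadrant.
sweet potato + broccoli with both tight: 10.67 servings and 4.833 servings → $13.03.
sweet potato + edamame with both tight: 13.08 servings and 1.208 servings → $10.61.
broccoli + edamame: the both-tight solution has a negative serving — not a feasible corner.
The minimum over all feasible corners is $3.10.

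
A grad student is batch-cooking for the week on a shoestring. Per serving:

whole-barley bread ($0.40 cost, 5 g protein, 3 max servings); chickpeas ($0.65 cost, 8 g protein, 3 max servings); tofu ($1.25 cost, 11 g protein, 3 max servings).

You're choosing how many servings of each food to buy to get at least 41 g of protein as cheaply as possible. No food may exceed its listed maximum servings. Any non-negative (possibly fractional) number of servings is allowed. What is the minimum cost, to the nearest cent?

Cost per g of protein: whole-barley bread $0.0800, chickpeas $0.0813, tofu $0.1136.
Take 3 servings of whole-barley bread: +15.0 g protein for $1.20 (total $1.20, still need 26.0 g).
Take 3 servings of chickpeas: +24.0 g protein for $1.95 (total $3.15, still need 2.0 g).
Take 0.1818 servings of tofu: +2.0 g protein for $0.23 (total $3.38, still need 0.0 g).
Greedy by cheapest-per-g is optimal for a single linear constraint, so the minimum cost is $3.38.

$3.38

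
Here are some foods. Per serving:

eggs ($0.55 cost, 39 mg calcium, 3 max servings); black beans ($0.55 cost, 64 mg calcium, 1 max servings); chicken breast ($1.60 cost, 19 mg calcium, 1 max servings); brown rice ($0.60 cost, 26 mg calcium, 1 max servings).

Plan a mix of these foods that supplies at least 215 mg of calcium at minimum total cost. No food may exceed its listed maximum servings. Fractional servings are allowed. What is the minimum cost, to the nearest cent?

$3.47

Cost per mg of calcium: black beans $0.0086, eggs $0.0141, brown rice $0.0231, chicken breast $0.0842.
Take 1 serving of black beans: +64.0 mg calcium for $0.55 (total $0.55, still need 151.0 mg).
Take 3 servings of eggs: +117.0 mg calcium for $1.65 (total $2.20, still need 34.0 mg).
Take 1 serving of brown rice: +26.0 mg calcium for $0.60 (total $2.80, still need 8.0 mg).
Take 0.4211 servings of chicken breast: +8.0 mg calcium for $0.67 (total $3.47, still need 0.0 mg).
Filling from the cheapest source first is optimal under one linear minimum: $3.47.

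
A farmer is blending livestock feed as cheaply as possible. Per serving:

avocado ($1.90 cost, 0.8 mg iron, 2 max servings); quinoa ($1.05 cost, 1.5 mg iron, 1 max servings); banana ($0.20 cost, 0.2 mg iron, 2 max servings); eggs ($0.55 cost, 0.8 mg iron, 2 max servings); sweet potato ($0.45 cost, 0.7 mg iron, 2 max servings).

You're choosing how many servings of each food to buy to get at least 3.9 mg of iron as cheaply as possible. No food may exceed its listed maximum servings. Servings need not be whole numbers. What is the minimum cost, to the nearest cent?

Cost per mg of iron: sweet potato $0.6429, eggs $0.6875, quinoa $0.7000, banana $1.0000, avocado $2.3750.
Take 2 servings of sweet potato: +1.4 mg iron for $0.90 (total $0.90, still need 2.5 mg).
Take 2 servings of eggs: +1.6 mg iron for $1.10 (total $2.00, still need 0.9 mg).
Take 0.6 servings of quinoa: +0.9 mg iron for $0.63 (total $2.63, still need 0.0 mg).
Filling from the cheapest source first is optimal under one linear minimum: $2.63.

$2.63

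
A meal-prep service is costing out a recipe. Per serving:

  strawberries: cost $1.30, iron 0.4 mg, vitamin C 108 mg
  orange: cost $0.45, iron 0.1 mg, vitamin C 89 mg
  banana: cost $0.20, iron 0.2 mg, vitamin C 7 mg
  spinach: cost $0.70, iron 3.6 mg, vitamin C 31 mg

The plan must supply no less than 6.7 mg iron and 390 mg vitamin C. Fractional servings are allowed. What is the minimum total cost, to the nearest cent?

$2.93

At the optimum either one food covers both requirements or two foods hit both targets exactly; no other combination can be cheaper.
strawberries only: max(6.7/0.4, 390/108) = 16.75 servings → $21.77.
orange only: max(6.7/0.1, 390/89) = 67 servings → $30.15.
banana only: max(6.7/0.2, 390/7) = 55.71 servings → $11.14.
spinach only: max(6.7/3.6, 390/31) = 12.58 servings → $8.81.
strawberries + orange: the both-tight solution has a negative serving — not a feasible corner.
strawberries + banana with both tight: 1.654 servings and 30.19 servings → $8.19.
strawberries + spinach with both tight: 3.178 servings and 1.508 servings → $5.19.
orange + banana with both tight: 1.819 servings and 32.59 servings → $7.34.
orange + spinach with both tight: 3.77 servings and 1.756 servings → $2.93.
banana + spinach with both targets exact would need a negative amount; discard.
The minimum over all feasible corners is $2.93.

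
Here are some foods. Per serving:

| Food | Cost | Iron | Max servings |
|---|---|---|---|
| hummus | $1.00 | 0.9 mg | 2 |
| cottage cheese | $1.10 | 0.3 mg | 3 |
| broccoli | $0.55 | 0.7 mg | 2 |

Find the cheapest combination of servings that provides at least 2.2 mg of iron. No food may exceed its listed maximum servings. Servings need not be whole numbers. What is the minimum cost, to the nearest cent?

$1.99

Cost per mg of iron: broccoli $0.7857, hummus $1.1111, cottage cheese $3.6667.
Take 2 servings of broccoli: +1.4 mg iron for $1.10 (total $1.10, still need 0.8 mg).
Take 0.8889 servings of hummus: +0.8 mg iron for $0.89 (total $1.99, still need 0.0 mg).
Filling from the cheapest source first is optimal under one linear minimum: $1.99.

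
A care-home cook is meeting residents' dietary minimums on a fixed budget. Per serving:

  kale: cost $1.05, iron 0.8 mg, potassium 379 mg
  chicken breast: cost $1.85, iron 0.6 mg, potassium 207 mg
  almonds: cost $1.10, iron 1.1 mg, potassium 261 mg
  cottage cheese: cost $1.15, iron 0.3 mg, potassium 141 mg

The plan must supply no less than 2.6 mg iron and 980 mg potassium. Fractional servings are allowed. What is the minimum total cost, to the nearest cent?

$3.08

Check every corner: each single food scaled to meet both minima, and each pair solved so both constraints bind.
kale only: max(2.6/0.8, 980/379) = 3.25 servings → $3.41.
chicken breast only: max(2.6/0.6, 980/207) = 4.734 servings → $8.76.
almonds only: max(2.6/1.1, 980/261) = 3.755 servings → $4.13.
cottage cheese only: max(2.6/0.3, 980/141) = 8.667 servings → $9.97.
kale + chicken breast with both tight: 0.8058 servings and 3.259 servings → $6.88.
kale + almonds with both tight: 1.919 servings and 0.9678 servings → $3.08.
kale + cottage cheese: intersection lies outside the first quadrant.
chicken breast + almonds: intersection lies outside the first quadrant.
chicken breast + cottage cheese with both tight: 3.227 servings and 2.213 servings → $8.51.
almonds + cottage cheese with both tight: 0.9453 servings and 5.201 servings → $7.02.
So the least-cost plan costs $3.08.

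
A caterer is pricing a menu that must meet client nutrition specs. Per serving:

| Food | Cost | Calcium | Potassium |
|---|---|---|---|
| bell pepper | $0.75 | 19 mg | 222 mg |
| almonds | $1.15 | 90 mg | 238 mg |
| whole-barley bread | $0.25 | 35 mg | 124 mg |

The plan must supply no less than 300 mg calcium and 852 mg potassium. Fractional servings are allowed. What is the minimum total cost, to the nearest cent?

bell pepper only: max(300/19, 852/222) = 15.79 servings → $11.84.
almonds only: max(300/90, 852/238) = 3.58 servings → $4.12.
whole-barley bread only: max(300/35, 852/124) = 8.571 servings → $2.14.
bell pepper + almonds with both tight: 0.3416 servings and 3.261 servings → $4.01.
bell pepper + whole-barley bread: the both-tight solution has a negative serving — not a feasible corner.
almonds + whole-barley bread with both tight: 2.608 servings and 1.866 servings → $3.47.
So the least-cost plan costs $2.14.

$2.14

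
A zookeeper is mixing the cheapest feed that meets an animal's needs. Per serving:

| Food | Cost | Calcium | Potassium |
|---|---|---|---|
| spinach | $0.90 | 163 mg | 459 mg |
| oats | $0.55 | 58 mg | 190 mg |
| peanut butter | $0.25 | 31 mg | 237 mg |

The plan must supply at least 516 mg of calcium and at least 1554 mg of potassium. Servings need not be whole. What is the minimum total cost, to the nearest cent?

$2.90

With two linear requirements the optimum uses one or two foods; enumerate the corners.
spinach only: max(516/163, 1554/459) = 3.386 servings → $3.05.
oats only: max(516/58, 1554/190) = 8.897 servings → $4.89.
peanut butter only: max(516/31, 1554/237) = 16.65 servings → $4.16.
spinach + oats with both tight: 1.819 servings and 3.785 servings → $3.72.
spinach + peanut butter with both tight: 3.037 servings and 0.6745 servings → $2.90.
oats + peanut butter: intersection lies outside the first quadrant.
The minimum over all feasible corners is $2.90.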